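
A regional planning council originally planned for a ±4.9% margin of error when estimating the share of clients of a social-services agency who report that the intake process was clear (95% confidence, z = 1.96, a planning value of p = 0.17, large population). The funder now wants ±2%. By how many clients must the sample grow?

1130

At ±4.9%: n = 1.96² × 0.1411 / 0.049² ≈ 225.76 → 226.
At ±2%: n = 1.96² × 0.1411 / 0.020² ≈ 1355.12 → 1356.
Additional respondents: 1356 − 226 = 1130.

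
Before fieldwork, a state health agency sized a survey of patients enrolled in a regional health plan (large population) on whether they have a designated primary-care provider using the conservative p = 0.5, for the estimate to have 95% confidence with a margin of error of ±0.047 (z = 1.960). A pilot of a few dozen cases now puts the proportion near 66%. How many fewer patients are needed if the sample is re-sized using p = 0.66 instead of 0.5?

Conservative (p = 0.5): n = 1.960² × 0.25 / 0.047² ≈ 434.77 → 435.
Using p = 0.66: p(1−p) = 0.2244, so n = 1.960² × 0.2244 / 0.047² ≈ 390.25 → 391.
Reduction: 435 − 391 = 44.

44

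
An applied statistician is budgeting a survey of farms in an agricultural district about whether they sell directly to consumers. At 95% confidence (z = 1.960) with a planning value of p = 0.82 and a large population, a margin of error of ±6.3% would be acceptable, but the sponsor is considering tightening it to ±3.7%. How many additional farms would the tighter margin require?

272

At ±6.3%: n = 1.960² × 0.1476 / 0.063² ≈ 142.86 → 143.
At ±3.7%: n = 1.960² × 0.1476 / 0.037² ≈ 414.19 → 415.
Additional respondents: 415 − 143 = 272.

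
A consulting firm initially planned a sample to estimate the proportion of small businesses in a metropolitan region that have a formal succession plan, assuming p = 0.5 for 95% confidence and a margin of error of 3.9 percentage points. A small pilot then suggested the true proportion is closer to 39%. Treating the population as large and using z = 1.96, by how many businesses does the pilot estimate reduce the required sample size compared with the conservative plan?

31

Conservative (p = 0.5): n = 1.96² × 0.25 / 0.039² ≈ 631.43 → 632.
Using p = 0.39: p(1−p) = 0.2379, so n = 1.96² × 0.2379 / 0.039² ≈ 600.87 → 601.
Reduction: 632 − 601 = 31.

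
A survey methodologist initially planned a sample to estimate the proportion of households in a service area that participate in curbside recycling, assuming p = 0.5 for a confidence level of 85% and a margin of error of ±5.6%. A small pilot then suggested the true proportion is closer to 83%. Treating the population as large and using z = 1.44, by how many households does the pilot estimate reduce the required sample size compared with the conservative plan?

72

Conservative (p = 0.5): n = 1.44² × 0.25 / 0.056² ≈ 165.31 → 166.
Using p = 0.83: p(1−p) = 0.1411, so n = 1.44² × 0.1411 / 0.056² ≈ 93.30 → 94.
Reduction: 166 − 94 = 72.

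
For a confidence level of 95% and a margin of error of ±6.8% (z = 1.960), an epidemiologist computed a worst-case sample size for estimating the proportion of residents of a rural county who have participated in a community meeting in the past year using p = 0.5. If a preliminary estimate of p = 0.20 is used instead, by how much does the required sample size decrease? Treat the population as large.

Conservative (p = 0.5): n = 1.960² × 0.25 / 0.068² ≈ 207.70 → 208.
Using p = 0.20: p(1−p) = 0.1600, so n = 1.960² × 0.1600 / 0.068² ≈ 132.93 → 133.
Reduction: 208 − 133 = 75.

75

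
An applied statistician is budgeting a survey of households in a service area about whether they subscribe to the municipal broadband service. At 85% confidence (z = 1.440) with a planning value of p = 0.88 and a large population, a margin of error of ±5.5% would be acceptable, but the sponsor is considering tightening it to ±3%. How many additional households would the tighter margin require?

171

At ±5.5%: n = 1.440² × 0.1056 / 0.055² ≈ 72.39 → 73.
At ±3%: n = 1.440² × 0.1056 / 0.030² ≈ 243.30 → 244.
Additional respondents: 244 − 73 = 171.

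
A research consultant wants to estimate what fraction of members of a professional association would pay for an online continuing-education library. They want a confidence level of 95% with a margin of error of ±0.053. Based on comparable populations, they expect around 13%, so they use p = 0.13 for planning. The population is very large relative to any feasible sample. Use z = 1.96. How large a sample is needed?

With p = 0.13, p(1−p) = 0.1131.
n = z²·p(1−p)/E² = 1.96² × 0.1131 / 0.053² = 3.8416 × 0.1131 / 0.002809 ≈ 154.68.
Rounding up gives n = 155.

155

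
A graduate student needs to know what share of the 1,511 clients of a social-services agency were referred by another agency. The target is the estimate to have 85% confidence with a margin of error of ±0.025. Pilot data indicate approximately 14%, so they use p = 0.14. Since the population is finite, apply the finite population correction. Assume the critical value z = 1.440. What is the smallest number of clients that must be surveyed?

317

Unadjusted: n₀ = 1.440² × 0.14 × 0.86 / 0.025² ≈ 399.46, so n₀ = 400.
Finite population correction with N = 1,511: n = n₀ / (1 + (n₀−1)/N) = 400 / (1 + 399/1511) = 400 / 1.2641 ≈ 316.44.
Rounding up, n = 317.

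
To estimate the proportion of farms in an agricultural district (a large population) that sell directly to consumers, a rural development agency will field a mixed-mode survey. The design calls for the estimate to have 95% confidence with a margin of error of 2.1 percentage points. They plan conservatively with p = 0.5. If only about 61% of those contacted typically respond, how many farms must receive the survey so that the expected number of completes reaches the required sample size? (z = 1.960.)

Completed interviews needed: n₀ = 1.960² × 0.2500 / 0.021² ≈ 2177.78 → 2178.
At a 61% response rate, contacts needed = 2178 / 0.61 ≈ 3570.49 → 3571.

3571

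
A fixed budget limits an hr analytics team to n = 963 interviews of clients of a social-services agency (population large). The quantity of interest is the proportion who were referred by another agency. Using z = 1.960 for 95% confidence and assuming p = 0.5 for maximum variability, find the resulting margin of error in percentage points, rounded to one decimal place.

3.2

SE(p̂) = √[p(1−p)/n] = √[0.2500/963] = 0.01611.
E = z × SE = 1.960 × 0.01611 = 0.03158, or 3.2 percentage points.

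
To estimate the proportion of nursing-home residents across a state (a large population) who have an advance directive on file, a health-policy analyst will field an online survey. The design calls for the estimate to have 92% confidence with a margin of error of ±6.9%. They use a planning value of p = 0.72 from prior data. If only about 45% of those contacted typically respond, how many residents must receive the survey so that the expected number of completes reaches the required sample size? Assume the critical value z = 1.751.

Completed interviews needed: n₀ = 1.751² × 0.2016 / 0.069² ≈ 129.83 → 130.
At a 45% response rate, contacts needed = 130 / 0.45 ≈ 288.89 → 289.

289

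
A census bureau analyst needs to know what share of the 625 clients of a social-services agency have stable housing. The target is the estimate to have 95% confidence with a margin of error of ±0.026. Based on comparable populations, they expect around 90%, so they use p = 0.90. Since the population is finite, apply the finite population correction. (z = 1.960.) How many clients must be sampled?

282

Unadjusted: n₀ = 1.960² × 0.90 × 0.10 / 0.026² ≈ 511.46, so n₀ = 512.
Finite population correction with N = 625: n = n₀ / (1 + (n₀−1)/N) = 512 / (1 + 511/625) = 512 / 1.8176 ≈ 281.69.
Rounding up, n = 282.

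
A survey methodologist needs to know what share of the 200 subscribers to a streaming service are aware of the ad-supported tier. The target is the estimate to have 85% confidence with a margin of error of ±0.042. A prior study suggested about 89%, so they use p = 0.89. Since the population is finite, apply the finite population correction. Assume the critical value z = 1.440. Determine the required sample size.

74

Unadjusted: n₀ = 1.440² × 0.89 × 0.11 / 0.042² ≈ 115.08, so n₀ = 116.
Finite population correction with N = 200: n = n₀ / (1 + (n₀−1)/N) = 116 / (1 + 115/200) = 116 / 1.5750 ≈ 73.65.
Rounding up, n = 74.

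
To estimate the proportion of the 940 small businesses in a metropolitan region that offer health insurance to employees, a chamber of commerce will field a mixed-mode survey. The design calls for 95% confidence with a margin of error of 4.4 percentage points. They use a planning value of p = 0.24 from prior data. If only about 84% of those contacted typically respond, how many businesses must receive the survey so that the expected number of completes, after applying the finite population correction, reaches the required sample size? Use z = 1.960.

Completed interviews needed (unadjusted): n₀ = 1.960² × 0.1824 / 0.044² ≈ 361.94 → 362.
FPC for N = 940: n = 362 / (1 + 361/940) = 362 / 1.3840 ≈ 261.55 → 262.
At an 84% response rate, contacts needed = 262 / 0.84 ≈ 311.90 → 312.

312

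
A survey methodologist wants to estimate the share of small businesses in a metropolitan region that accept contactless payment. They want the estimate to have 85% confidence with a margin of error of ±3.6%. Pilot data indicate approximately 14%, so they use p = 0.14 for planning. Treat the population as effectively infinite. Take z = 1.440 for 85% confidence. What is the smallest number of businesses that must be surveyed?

193

With p = 0.14, p(1−p) = 0.1204.
n = z²·p(1−p)/E² = 1.440² × 0.1204 / 0.036² = 2.0736 × 0.1204 / 0.001296 ≈ 192.64.
Rounding up gives n = 193.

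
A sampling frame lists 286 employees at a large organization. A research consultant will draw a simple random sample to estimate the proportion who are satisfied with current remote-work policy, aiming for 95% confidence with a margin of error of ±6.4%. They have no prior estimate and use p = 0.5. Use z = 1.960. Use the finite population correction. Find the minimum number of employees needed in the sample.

Unadjusted: n₀ = 1.960² × 0.50 × 0.50 / 0.064² ≈ 234.47, so n₀ = 235.
Finite population correction with N = 286: n = n₀ / (1 + (n₀−1)/N) = 235 / (1 + 234/286) = 235 / 1.8182 ≈ 129.25.
Rounding up, n = 130.

130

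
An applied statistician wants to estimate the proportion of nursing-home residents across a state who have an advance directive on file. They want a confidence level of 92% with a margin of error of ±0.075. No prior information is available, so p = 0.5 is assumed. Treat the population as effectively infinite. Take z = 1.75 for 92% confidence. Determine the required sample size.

With p = 0.5, p(1−p) = 0.25.
n = z²·p(1−p)/E² = 1.75² × 0.2500 / 0.075² = 3.0625 × 0.2500 / 0.005625 ≈ 136.11.
Rounding up gives n = 137.

137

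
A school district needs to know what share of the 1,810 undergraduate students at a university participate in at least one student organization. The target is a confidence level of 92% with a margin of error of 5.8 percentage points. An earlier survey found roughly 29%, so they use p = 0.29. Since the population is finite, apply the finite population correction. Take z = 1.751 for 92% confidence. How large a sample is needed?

171

Unadjusted: n₀ = 1.751² × 0.29 × 0.71 / 0.058² ≈ 187.66, so n₀ = 188.
Finite population correction with N = 1,810: n = n₀ / (1 + (n₀−1)/N) = 188 / (1 + 187/1810) = 188 / 1.1033 ≈ 170.40.
Rounding up, n = 171.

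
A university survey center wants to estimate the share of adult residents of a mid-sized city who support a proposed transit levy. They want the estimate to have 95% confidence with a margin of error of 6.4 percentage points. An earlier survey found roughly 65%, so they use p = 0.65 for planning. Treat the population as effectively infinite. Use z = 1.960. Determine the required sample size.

With p = 0.65, p(1−p) = 0.2275.
n = z²·p(1−p)/E² = 1.960² × 0.2275 / 0.064² = 3.8416 × 0.2275 / 0.004096 ≈ 213.37.
Rounding up gives n = 214.

214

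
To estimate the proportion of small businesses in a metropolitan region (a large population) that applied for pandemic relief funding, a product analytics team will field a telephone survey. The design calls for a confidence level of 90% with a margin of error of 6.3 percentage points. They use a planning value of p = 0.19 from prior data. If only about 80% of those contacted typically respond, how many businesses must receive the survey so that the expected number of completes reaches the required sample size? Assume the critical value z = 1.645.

Completed interviews needed: n₀ = 1.645² × 0.1539 / 0.063² ≈ 104.93 → 105.
At an 80% response rate, contacts needed = 105 / 0.80 ≈ 131.25 → 132.

132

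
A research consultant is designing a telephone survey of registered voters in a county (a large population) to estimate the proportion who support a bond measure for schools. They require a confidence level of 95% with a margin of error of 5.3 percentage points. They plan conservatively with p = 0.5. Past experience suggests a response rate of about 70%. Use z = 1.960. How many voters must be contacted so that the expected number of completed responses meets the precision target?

489

Completed interviews needed: n₀ = 1.960² × 0.2500 / 0.053² ≈ 341.90 → 342.
At a 70% response rate, contacts needed = 342 / 0.70 ≈ 488.57 → 489.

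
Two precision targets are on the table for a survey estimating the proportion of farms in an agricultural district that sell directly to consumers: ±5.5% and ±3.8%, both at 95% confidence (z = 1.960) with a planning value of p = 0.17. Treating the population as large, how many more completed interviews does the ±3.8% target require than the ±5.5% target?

196

At ±5.5%: n = 1.960² × 0.1411 / 0.055² ≈ 179.19 → 180.
At ±3.8%: n = 1.960² × 0.1411 / 0.038² ≈ 375.38 → 376.
Additional respondents: 376 − 180 = 196.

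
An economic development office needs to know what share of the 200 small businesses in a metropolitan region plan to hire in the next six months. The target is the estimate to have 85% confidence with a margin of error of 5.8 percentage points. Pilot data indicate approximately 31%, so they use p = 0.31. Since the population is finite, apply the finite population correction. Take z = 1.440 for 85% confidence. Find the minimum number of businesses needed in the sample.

Unadjusted: n₀ = 1.440² × 0.31 × 0.69 / 0.058² ≈ 131.85, so n₀ = 132.
Finite population correction with N = 200: n = n₀ / (1 + (n₀−1)/N) = 132 / (1 + 131/200) = 132 / 1.6550 ≈ 79.76.
Rounding up, n = 80.

80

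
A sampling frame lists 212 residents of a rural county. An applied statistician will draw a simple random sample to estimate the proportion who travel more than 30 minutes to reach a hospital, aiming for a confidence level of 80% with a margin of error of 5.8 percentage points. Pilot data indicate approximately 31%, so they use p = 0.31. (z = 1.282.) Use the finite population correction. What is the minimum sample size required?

Unadjusted: n₀ = 1.282² × 0.31 × 0.69 / 0.058² ≈ 104.50, so n₀ = 105.
Finite population correction with N = 212: n = n₀ / (1 + (n₀−1)/N) = 105 / (1 + 104/212) = 105 / 1.4906 ≈ 70.44.
Rounding up, n = 71.

71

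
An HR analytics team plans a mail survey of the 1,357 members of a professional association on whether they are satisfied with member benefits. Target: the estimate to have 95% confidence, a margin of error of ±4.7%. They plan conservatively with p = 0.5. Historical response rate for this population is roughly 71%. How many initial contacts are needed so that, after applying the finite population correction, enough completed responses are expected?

465

For 95% confidence, z = 1.960.
Completed interviews needed (unadjusted): n₀ = 1.960² × 0.2500 / 0.047² ≈ 434.77 → 435.
FPC for N = 1,357: n = 435 / (1 + 434/1357) = 435 / 1.3198 ≈ 329.59 → 330.
At a 71% response rate, contacts needed = 330 / 0.71 ≈ 464.79 → 465.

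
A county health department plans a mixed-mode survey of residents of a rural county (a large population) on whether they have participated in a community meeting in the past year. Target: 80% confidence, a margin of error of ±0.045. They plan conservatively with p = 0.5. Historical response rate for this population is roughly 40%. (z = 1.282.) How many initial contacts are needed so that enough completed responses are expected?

Completed interviews needed: n₀ = 1.282² × 0.2500 / 0.045² ≈ 202.90 → 203.
At a 40% response rate, contacts needed = 203 / 0.40 ≈ 507.50 → 508.

508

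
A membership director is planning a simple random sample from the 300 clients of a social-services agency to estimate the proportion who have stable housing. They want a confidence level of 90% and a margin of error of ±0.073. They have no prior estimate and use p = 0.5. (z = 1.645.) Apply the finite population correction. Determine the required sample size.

90

Unadjusted: n₀ = 1.645² × 0.50 × 0.50 / 0.073² ≈ 126.95, so n₀ = 127.
Finite population correction with N = 300: n = n₀ / (1 + (n₀−1)/N) = 127 / (1 + 126/300) = 127 / 1.4200 ≈ 89.44.
Rounding up, n = 90.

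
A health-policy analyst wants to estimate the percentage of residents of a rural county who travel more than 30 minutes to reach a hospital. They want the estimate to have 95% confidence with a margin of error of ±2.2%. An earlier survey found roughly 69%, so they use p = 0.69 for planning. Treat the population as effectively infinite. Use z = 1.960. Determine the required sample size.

With p = 0.69, p(1−p) = 0.2139.
n = z²·p(1−p)/E² = 1.960² × 0.2139 / 0.022² = 3.8416 × 0.2139 / 0.000484 ≈ 1697.76.
Rounding up gives n = 1698.

1698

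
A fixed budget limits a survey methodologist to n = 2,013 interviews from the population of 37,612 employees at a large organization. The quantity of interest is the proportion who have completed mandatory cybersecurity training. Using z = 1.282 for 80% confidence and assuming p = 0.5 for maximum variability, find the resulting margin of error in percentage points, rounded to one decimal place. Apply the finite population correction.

Finite-population factor: (N−n)/(N−1) = (37612−2013)/(37612−1) = 0.9465.
SE(p̂) = √[p(1−p)/n · (N−n)/(N−1)] = √[0.2500/2013 × 0.9465] = 0.01084.
E = z × SE = 1.282 × 0.01084 = 0.01390 ≈ 1.4 percentage points.

1.4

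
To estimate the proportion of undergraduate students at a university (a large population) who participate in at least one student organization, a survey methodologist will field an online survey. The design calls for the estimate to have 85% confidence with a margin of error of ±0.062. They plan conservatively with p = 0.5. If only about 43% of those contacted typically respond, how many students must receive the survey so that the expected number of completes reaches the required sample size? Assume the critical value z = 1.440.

Completed interviews needed: n₀ = 1.440² × 0.2500 / 0.062² ≈ 134.86 → 135.
At a 43% response rate, contacts needed = 135 / 0.43 ≈ 313.95 → 314.

314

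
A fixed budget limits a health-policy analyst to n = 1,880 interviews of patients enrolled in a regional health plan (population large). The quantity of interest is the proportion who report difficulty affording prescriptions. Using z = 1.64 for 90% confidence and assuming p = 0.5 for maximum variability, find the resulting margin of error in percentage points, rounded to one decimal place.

SE(p̂) = √[p(1−p)/n] = √[0.2500/1880] = 0.01153.
E = z × SE = 1.64 × 0.01153 = 0.01891, or 1.9 percentage points.

1.9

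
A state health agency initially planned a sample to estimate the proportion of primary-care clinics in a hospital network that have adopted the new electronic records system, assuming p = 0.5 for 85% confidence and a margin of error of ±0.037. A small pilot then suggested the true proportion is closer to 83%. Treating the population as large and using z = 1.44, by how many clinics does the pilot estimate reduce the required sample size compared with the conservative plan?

Conservative (p = 0.5): n = 1.44² × 0.25 / 0.037² ≈ 378.67 → 379.
Using p = 0.83: p(1−p) = 0.1411, so n = 1.44² × 0.1411 / 0.037² ≈ 213.72 → 214.
Reduction: 379 − 214 = 165.

165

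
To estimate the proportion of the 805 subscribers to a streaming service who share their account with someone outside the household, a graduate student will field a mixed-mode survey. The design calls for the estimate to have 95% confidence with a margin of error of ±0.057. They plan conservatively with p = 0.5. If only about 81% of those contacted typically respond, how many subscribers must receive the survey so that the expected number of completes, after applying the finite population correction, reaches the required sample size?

For 95% confidence, z = 1.960.
Completed interviews needed (unadjusted): n₀ = 1.960² × 0.2500 / 0.057² ≈ 295.60 → 296.
FPC for N = 805: n = 296 / (1 + 295/805) = 296 / 1.3665 ≈ 216.62 → 217.
At an 81% response rate, contacts needed = 217 / 0.81 ≈ 267.90 → 268.

268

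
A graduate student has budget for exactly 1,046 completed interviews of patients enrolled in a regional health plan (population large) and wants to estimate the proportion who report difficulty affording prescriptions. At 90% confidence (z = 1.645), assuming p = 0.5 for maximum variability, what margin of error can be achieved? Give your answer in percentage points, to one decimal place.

SE(p̂) = √[p(1−p)/n] = √[0.2500/1046] = 0.01546.
E = z × SE = 1.645 × 0.01546 = 0.02543, or 2.5 percentage points.

2.5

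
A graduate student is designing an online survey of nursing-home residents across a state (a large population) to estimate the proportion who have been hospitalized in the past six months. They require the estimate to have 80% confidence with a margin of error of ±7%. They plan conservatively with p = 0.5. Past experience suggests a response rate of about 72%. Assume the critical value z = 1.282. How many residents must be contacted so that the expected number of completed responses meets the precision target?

Completed interviews needed: n₀ = 1.282² × 0.2500 / 0.070² ≈ 83.85 → 84.
At a 72% response rate, contacts needed = 84 / 0.72 ≈ 116.67 → 117.

117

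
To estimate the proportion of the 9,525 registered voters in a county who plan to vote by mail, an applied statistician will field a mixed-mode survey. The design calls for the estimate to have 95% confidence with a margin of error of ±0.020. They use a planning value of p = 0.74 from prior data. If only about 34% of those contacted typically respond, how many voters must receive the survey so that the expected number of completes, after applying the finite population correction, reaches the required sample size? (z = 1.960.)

Completed interviews needed (unadjusted): n₀ = 1.960² × 0.1924 / 0.020² ≈ 1847.81 → 1848.
FPC for N = 9,525: n = 1848 / (1 + 1847/9525) = 1848 / 1.1939 ≈ 1547.85 → 1548.
At a 34% response rate, contacts needed = 1548 / 0.34 ≈ 4552.94 → 4553.

4553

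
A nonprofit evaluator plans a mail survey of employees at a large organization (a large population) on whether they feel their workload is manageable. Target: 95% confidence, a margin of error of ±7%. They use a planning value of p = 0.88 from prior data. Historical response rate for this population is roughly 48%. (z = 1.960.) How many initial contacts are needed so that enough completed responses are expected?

Completed interviews needed: n₀ = 1.960² × 0.1056 / 0.070² ≈ 82.79 → 83.
At a 48% response rate, contacts needed = 83 / 0.48 ≈ 172.92 → 173.

173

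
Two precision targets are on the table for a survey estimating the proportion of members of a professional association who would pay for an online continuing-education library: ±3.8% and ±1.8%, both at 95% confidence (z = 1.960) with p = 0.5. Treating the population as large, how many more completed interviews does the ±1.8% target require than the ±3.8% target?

2299

At ±3.8%: n = 1.960² × 0.2500 / 0.038² ≈ 665.10 → 666.
At ±1.8%: n = 1.960² × 0.2500 / 0.018² ≈ 2964.20 → 2965.
Additional respondents: 2965 − 666 = 2299.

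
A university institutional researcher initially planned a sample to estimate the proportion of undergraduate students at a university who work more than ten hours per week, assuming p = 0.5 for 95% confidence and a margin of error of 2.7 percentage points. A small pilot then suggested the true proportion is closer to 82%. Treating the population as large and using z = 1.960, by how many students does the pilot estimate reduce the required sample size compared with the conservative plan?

Conservative (p = 0.5): n = 1.960² × 0.25 / 0.027² ≈ 1317.42 → 1318.
Using p = 0.82: p(1−p) = 0.1476, so n = 1.960² × 0.1476 / 0.027² ≈ 777.81 → 778.
Reduction: 1318 − 778 = 540.

540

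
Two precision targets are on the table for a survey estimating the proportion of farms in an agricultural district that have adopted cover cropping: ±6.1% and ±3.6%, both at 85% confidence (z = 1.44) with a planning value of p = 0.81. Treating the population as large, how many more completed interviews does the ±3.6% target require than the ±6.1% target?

At ±6.1%: n = 1.44² × 0.1539 / 0.061² ≈ 85.76 → 86.
At ±3.6%: n = 1.44² × 0.1539 / 0.036² ≈ 246.24 → 247.
Additional respondents: 247 − 86 = 161.

161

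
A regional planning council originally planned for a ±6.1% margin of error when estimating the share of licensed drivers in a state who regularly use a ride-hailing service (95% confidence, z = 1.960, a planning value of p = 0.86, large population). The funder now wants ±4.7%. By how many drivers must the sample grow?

85

At ±6.1%: n = 1.960² × 0.1204 / 0.061² ≈ 124.30 → 125.
At ±4.7%: n = 1.960² × 0.1204 / 0.047² ≈ 209.38 → 210.
Additional respondents: 210 − 125 = 85.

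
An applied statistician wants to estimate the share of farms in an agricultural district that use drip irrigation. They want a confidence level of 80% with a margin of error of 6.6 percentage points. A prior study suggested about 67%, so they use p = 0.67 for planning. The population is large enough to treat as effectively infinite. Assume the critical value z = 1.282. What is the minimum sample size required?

84

With p = 0.67, p(1−p) = 0.2211.
n = z²·p(1−p)/E² = 1.282² × 0.2211 / 0.066² = 1.6435 × 0.2211 / 0.004356 ≈ 83.42.
Rounding up gives n = 84.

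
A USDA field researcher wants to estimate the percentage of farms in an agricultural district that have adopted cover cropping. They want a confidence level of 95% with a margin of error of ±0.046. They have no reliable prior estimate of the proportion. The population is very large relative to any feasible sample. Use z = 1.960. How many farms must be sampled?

With no prior estimate, use p = 0.5, giving p(1−p) = 0.25.
n = z²·p(1−p)/E² = 1.960² × 0.2500 / 0.046² = 3.8416 × 0.2500 / 0.002116 ≈ 453.88.
Rounding up gives n = 454.

454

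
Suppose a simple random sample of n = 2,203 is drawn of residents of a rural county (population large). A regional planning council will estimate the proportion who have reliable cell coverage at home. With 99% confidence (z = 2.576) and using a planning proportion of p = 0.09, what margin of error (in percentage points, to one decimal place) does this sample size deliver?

1.6

SE(p̂) = √[p(1−p)/n] = √[0.0819/2203] = 0.00610.
E = z × SE = 2.576 × 0.00610 = 0.01571, or 1.6 percentage points.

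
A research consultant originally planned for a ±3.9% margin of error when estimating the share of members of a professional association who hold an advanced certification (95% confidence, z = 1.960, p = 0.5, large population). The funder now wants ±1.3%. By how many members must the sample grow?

At ±3.9%: n = 1.960² × 0.2500 / 0.039² ≈ 631.43 → 632.
At ±1.3%: n = 1.960² × 0.2500 / 0.013² ≈ 5682.84 → 5683.
Additional respondents: 5683 − 632 = 5051.

5051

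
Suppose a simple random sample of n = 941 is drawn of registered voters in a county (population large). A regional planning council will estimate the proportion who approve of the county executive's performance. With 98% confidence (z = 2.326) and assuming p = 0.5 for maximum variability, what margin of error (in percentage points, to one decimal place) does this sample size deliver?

SE(p̂) = √[p(1−p)/n] = √[0.2500/941] = 0.01630.
E = z × SE = 2.326 × 0.01630 = 0.03791, or 3.8 percentage points.

3.8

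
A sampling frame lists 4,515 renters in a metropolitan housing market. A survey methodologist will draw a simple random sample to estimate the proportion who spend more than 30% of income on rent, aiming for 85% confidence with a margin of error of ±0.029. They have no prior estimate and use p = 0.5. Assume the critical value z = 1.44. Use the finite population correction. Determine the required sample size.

Unadjusted: n₀ = 1.44² × 0.50 × 0.50 / 0.029² ≈ 616.41, so n₀ = 617.
Finite population correction with N = 4,515: n = n₀ / (1 + (n₀−1)/N) = 617 / (1 + 616/4515) = 617 / 1.1364 ≈ 542.93.
Rounding up, n = 543.

543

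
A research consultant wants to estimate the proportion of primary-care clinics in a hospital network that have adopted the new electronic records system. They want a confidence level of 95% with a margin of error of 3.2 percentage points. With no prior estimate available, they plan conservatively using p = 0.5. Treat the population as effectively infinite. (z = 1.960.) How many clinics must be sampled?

With p = 0.5, p(1−p) = 0.25.
n = z²·p(1−p)/E² = 1.960² × 0.2500 / 0.032² = 3.8416 × 0.2500 / 0.001024 ≈ 937.89.
Rounding up gives n = 938.

938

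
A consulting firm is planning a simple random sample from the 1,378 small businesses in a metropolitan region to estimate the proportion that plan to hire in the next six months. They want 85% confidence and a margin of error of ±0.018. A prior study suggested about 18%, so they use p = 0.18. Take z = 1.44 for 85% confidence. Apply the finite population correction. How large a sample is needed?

Unadjusted: n₀ = 1.44² × 0.18 × 0.82 / 0.018² ≈ 944.64, so n₀ = 945.
Finite population correction with N = 1,378: n = n₀ / (1 + (n₀−1)/N) = 945 / (1 + 944/1378) = 945 / 1.6851 ≈ 560.81.
Rounding up, n = 561.

561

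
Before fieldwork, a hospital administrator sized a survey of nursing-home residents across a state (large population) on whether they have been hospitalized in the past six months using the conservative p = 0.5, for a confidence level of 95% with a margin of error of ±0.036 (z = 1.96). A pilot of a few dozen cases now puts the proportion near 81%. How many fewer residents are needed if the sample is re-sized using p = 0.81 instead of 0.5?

285

Conservative (p = 0.5): n = 1.96² × 0.25 / 0.036² ≈ 741.05 → 742.
Using p = 0.81: p(1−p) = 0.1539, so n = 1.96² × 0.1539 / 0.036² ≈ 456.19 → 457.
Reduction: 742 − 457 = 285.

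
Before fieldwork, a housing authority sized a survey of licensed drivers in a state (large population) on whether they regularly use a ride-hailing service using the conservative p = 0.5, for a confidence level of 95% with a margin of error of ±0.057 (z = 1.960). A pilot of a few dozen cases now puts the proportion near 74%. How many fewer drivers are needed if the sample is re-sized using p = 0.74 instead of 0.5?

68

Conservative (p = 0.5): n = 1.960² × 0.25 / 0.057² ≈ 295.60 → 296.
Using p = 0.74: p(1−p) = 0.1924, so n = 1.960² × 0.1924 / 0.057² ≈ 227.49 → 228.
Reduction: 296 − 228 = 68.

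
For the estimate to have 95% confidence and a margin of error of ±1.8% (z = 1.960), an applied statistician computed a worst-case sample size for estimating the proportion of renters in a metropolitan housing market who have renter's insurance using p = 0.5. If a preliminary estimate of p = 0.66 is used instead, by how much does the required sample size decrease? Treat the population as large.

304

Conservative (p = 0.5): n = 1.960² × 0.25 / 0.018² ≈ 2964.20 → 2965.
Using p = 0.66: p(1−p) = 0.2244, so n = 1.960² × 0.2244 / 0.018² ≈ 2660.66 → 2661.
Reduction: 2965 − 2661 = 304.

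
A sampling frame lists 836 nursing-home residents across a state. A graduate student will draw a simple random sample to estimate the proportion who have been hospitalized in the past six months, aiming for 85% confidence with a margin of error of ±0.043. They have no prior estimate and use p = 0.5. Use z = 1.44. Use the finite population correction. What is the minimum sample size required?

211

Unadjusted: n₀ = 1.44² × 0.50 × 0.50 / 0.043² ≈ 280.37, so n₀ = 281.
Finite population correction with N = 836: n = n₀ / (1 + (n₀−1)/N) = 281 / (1 + 280/836) = 281 / 1.3349 ≈ 210.50.
Rounding up, n = 211.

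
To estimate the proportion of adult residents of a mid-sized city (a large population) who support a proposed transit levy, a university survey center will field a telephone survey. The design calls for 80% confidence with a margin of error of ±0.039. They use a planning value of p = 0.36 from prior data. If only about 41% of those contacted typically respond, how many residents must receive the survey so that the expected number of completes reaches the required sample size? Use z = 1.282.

Completed interviews needed: n₀ = 1.282² × 0.2304 / 0.039² ≈ 248.96 → 249.
At a 41% response rate, contacts needed = 249 / 0.41 ≈ 607.32 → 608.

608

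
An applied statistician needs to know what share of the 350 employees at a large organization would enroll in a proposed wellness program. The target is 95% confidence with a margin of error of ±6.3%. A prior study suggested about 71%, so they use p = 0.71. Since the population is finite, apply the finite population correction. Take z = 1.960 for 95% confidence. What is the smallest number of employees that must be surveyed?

128

Unadjusted: n₀ = 1.960² × 0.71 × 0.29 / 0.063² ≈ 199.29, so n₀ = 200.
Finite population correction with N = 350: n = n₀ / (1 + (n₀−1)/N) = 200 / (1 + 199/350) = 200 / 1.5686 ≈ 127.50.
Rounding up, n = 128.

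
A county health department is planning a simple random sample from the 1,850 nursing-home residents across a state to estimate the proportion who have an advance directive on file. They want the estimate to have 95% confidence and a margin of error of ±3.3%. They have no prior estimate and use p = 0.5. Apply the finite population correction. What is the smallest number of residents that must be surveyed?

For 95% confidence, z = 1.96.
Unadjusted: n₀ = 1.96² × 0.50 × 0.50 / 0.033² ≈ 881.91, so n₀ = 882.
Finite population correction with N = 1,850: n = n₀ / (1 + (n₀−1)/N) = 882 / (1 + 881/1850) = 882 / 1.4762 ≈ 597.47.
Rounding up, n = 598.

598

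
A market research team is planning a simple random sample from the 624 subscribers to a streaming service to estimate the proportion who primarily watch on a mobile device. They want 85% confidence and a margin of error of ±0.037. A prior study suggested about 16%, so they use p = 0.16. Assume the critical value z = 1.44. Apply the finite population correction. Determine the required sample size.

154

Unadjusted: n₀ = 1.44² × 0.16 × 0.84 / 0.037² ≈ 203.57, so n₀ = 204.
Finite population correction with N = 624: n = n₀ / (1 + (n₀−1)/N) = 204 / (1 + 203/624) = 204 / 1.3253 ≈ 153.93.
Rounding up, n = 154.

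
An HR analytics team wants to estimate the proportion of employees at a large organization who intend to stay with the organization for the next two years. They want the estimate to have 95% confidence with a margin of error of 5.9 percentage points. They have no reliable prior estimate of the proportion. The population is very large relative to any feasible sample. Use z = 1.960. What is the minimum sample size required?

276

With no prior estimate, use p = 0.5, giving p(1−p) = 0.25.
n = z²·p(1−p)/E² = 1.960² × 0.2500 / 0.059² = 3.8416 × 0.2500 / 0.003481 ≈ 275.90.
Rounding up gives n = 276.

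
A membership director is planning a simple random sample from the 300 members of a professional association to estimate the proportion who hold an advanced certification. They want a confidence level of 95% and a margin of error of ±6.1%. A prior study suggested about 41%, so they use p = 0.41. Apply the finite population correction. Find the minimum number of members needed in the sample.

137

For 95% confidence, z = 1.960.
Unadjusted: n₀ = 1.960² × 0.41 × 0.59 / 0.061² ≈ 249.74, so n₀ = 250.
Finite population correction with N = 300: n = n₀ / (1 + (n₀−1)/N) = 250 / (1 + 249/300) = 250 / 1.8300 ≈ 136.61.
Rounding up, n = 137.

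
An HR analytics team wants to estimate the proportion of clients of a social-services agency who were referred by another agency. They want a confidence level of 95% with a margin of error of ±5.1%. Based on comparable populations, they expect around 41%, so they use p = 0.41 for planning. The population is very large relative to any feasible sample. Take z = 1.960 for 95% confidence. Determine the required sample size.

358

With p = 0.41, p(1−p) = 0.2419.
n = z²·p(1−p)/E² = 1.960² × 0.2419 / 0.051² = 3.8416 × 0.2419 / 0.002601 ≈ 357.28.
Rounding up gives n = 358.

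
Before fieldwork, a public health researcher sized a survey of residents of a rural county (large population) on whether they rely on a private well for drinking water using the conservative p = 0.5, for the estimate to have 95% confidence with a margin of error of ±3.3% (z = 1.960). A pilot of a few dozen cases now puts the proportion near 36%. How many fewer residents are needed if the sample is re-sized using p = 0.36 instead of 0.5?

69

Conservative (p = 0.5): n = 1.960² × 0.25 / 0.033² ≈ 881.91 → 882.
Using p = 0.36: p(1−p) = 0.2304, so n = 1.960² × 0.2304 / 0.033² ≈ 812.77 → 813.
Reduction: 882 − 813 = 69.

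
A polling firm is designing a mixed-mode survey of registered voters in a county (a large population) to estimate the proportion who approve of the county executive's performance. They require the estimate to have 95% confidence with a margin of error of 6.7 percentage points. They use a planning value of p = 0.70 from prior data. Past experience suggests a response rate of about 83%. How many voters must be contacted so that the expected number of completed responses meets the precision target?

For 95% confidence, z = 1.96.
Completed interviews needed: n₀ = 1.96² × 0.2100 / 0.067² ≈ 179.71 → 180.
At an 83% response rate, contacts needed = 180 / 0.83 ≈ 216.87 → 217.

217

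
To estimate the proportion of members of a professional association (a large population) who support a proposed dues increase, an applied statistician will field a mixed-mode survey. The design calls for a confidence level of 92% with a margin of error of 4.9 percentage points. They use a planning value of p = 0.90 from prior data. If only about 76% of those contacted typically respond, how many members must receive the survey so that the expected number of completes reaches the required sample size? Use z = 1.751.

Completed interviews needed: n₀ = 1.751² × 0.0900 / 0.049² ≈ 114.93 → 115.
At a 76% response rate, contacts needed = 115 / 0.76 ≈ 151.32 → 152.

152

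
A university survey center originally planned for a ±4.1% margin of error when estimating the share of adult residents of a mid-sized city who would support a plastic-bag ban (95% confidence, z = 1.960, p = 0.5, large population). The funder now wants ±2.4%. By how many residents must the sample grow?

At ±4.1%: n = 1.960² × 0.2500 / 0.041² ≈ 571.33 → 572.
At ±2.4%: n = 1.960² × 0.2500 / 0.024² ≈ 1667.36 → 1668.
Additional respondents: 1668 − 572 = 1096.

1096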